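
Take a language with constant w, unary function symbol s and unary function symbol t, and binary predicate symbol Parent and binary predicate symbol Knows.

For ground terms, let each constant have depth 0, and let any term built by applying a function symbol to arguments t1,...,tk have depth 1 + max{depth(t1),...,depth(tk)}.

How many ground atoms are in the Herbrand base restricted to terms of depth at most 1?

18

First count ground terms of depth ≤ 1.
Let N_k count ground terms of depth at most k. Each non-constant term of depth ≤ k is some function symbol applied to depth-≤(k−1) arguments, giving N_k = 1 + N_{k-1} + N_{k-1}.
N_0 = 1
N_1 = 1 + 1 + 1 = 3
So |H| = 3.
For each predicate symbol, the number of ground atoms is |H| raised to its arity; summing:
  Parent: 3^2 = 9;  Knows: 3^2 = 9
Total ground atoms: 9 + 9 = 18.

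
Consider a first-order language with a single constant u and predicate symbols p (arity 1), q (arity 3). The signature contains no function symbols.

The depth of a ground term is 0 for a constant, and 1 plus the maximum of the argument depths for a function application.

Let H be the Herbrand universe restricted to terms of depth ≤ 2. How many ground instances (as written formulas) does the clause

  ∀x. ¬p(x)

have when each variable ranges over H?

1

Ground terms of depth ≤ 2:
  With no function symbols every ground term is a constant, so there is exactly 1 ground term at every depth bound.
  N_0 = 1
  N_1 = 1
  N_2 = 1
  Explicitly: u.
So there is exactly 1 ground term available for substitution.
The clause has 1 distinct variable (x), which appears in the body. In the free term algebra distinct substitutions yield syntactically distinct ground instances.
Number of ground instances = 1.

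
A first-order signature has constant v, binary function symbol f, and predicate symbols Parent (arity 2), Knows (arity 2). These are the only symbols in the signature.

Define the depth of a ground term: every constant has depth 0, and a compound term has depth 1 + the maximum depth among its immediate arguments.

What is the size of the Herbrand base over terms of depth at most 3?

First count ground terms of depth ≤ 3.
If N_k denotes the number of depth-≤k ground terms, the 1 constant gives N_0 = 1, and each function symbol of arity r contributes N_{k-1}^r new terms at level k: N_k = 1 + N_{k-1}^2.
N_0 = 1
N_1 = 1 + 1^2 = 2
N_2 = 1 + 2^2 = 5
N_3 = 1 + 5^2 = 26
So |H| = 26.
Ground atoms are formed by filling each argument slot of a predicate with a term from H, so an r-ary predicate gives |H|^r atoms:
  Parent: 26^2 = 676;  Knows: 26^2 = 676
Total ground atoms: 676 + 676 = 1352.

1352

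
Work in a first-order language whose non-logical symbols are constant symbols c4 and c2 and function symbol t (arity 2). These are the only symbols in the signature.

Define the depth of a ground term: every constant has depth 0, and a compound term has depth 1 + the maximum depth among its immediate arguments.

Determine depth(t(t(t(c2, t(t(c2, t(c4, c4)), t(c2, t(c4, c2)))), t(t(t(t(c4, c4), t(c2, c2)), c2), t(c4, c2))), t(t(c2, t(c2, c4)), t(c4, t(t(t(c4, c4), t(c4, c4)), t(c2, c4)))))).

depth(t(c4, c4)) = 1 + max(0, 0) = 1
depth(t(c2, t(c4, c4))) = 1 + max(0, 1) = 2
depth(t(c4, c2)) = 1 + max(0, 0) = 1
depth(t(c2, t(c4, c2))) = 1 + max(0, 1) = 2
depth(t(t(c2, t(c4, c4)), t(c2, t(c4, c2)))) = 1 + max(2, 2) = 3
depth(t(c2, t(t(c2, t(c4, c4)), t(c2, t(c4, c2))))) = 1 + max(0, 3) = 4
depth(t(c2, c2)) = 1 + max(0, 0) = 1
depth(t(t(c4, c4), t(c2, c2))) = 1 + max(1, 1) = 2
depth(t(t(t(c4, c4), t(c2, c2)), c2)) = 1 + max(2, 0) = 3
depth(t(t(t(t(c4, c4), t(c2, c2)), c2), t(c4, c2))) = 1 + max(3, 1) = 4
depth(t(t(c2, t(t(c2, t(c4, c4)), t(c2, t(c4, c2)))), t(t(t(t(c4, c4), t(c2, c2)), c2), t(c4, c2)))) = 1 + max(4, 4) = 5
depth(t(c2, c4)) = 1 + max(0, 0) = 1
depth(t(c2, t(c2, c4))) = 1 + max(0, 1) = 2
depth(t(t(c4, c4), t(c4, c4))) = 1 + max(1, 1) = 2
depth(t(t(t(c4, c4), t(c4, c4)), t(c2, c4))) = 1 + max(2, 1) = 3
depth(t(c4, t(t(t(c4, c4), t(c4, c4)), t(c2, c4)))) = 1 + max(0, 3) = 4
depth(t(t(c2, t(c2, c4)), t(c4, t(t(t(c4, c4), t(c4, c4)), t(c2, c4))))) = 1 + max(2, 4) = 5
depth(t(t(t(c2, t(t(c2, t(c4, c4)), t(c2, t(c4, c2)))), t(t(t(t(c4, c4), t(c2, c2)), c2), t(c4, c2))), t(t(c2, t(c2, c4)), t(c4, t(t(t(c4, c4), t(c4, c4)), t(c2, c4)))))) = 1 + max(5, 5) = 6

6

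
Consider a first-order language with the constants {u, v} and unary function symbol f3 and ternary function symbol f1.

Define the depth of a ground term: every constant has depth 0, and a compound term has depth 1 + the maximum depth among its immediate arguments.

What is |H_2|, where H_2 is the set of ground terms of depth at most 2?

1742

Count level by level. With function symbols f3/1, f1/3, the terms of depth ≤ k are the 2 constants together with each function applied to depth-≤(k−1) tuples, so N_k = 2 + N_{k-1} + N_{k-1}^3.
N_0 = 2
N_1 = 2 + 2 + 2^3 = 12
N_2 = 2 + 12 + 12^3 = 1742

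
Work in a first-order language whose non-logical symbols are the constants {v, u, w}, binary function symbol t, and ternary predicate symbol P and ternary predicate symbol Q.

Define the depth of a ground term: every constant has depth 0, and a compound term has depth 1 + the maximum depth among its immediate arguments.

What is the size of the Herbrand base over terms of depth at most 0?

First count ground terms of depth ≤ 0.
Count level by level. With function symbols t/2, the terms of depth ≤ k are the 3 constants together with each function applied to depth-≤(k−1) tuples, so N_k = 3 + N_{k-1}^2.
N_0 = 3
Explicitly: v, u, w.
So |H| = 3.
Ground atoms are formed by filling each argument slot of a predicate with a term from H, so an r-ary predicate gives |H|^r atoms:
  P: 3^3 = 27;  Q: 3^3 = 27
Total ground atoms: 27 + 27 = 54.

54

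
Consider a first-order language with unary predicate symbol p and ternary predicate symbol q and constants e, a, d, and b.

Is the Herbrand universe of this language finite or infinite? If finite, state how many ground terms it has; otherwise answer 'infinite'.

4

There are no function symbols, so every ground term is one of the 4 constants.
The Herbrand universe is {e, a, d, b}, which is finite with 4 elements.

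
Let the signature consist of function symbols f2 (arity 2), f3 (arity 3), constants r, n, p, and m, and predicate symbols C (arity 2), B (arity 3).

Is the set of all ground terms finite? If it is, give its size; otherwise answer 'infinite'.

infinite

The signature has at least one function symbol (f2, arity 2) and at least one constant (r).
Iterating f2 gives infinitely many distinct ground terms: r, f2(r, r), f2(f2(r, r), f2(r, r)), ...
So the Herbrand universe is infinite.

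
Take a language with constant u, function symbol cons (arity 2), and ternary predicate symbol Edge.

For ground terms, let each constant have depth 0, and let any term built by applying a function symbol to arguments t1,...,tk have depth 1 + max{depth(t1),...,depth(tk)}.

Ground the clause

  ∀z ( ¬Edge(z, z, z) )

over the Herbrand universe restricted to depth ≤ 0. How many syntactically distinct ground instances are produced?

1

Ground terms of depth ≤ 0:
  Write N_k for the number of ground terms of depth ≤ k. A term of depth ≤ k is either a constant or a function symbol applied to arguments of depth ≤ k−1, so N_k = 1 + N_{k-1}^2.
  N_0 = 1
So there is exactly 1 ground term available for substitution.
The clause has 1 distinct variable (z), which appears in the body. In the free term algebra distinct substitutions yield syntactically distinct ground instances.
Number of ground instances = 1.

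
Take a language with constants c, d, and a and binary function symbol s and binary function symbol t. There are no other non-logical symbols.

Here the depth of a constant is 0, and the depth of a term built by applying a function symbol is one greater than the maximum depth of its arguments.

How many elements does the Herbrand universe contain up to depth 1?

Let N_k count ground terms of depth at most k. Each non-constant term of depth ≤ k is some function symbol applied to depth-≤(k−1) arguments, giving N_k = 3 + N_{k-1}^2 + N_{k-1}^2.
N_0 = 3
N_1 = 3 + 3^2 + 3^2 = 21

21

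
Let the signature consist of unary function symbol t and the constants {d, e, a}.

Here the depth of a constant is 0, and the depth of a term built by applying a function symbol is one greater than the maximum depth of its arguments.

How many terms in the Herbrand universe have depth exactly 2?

3

Write N_k for the number of ground terms of depth ≤ k. A term of depth ≤ k is either a constant or a function symbol applied to arguments of depth ≤ k−1, so N_k = 3 + N_{k-1}.
N_0 = 3
N_1 = 3 + 3 = 6
N_2 = 3 + 6 = 9
Terms of depth exactly 2: N_2 − N_1 = 9 − 6 = 3.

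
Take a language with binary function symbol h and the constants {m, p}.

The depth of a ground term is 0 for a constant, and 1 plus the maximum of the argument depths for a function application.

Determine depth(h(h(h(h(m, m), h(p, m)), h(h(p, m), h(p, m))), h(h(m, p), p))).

depth(h(m, m)) = 1 + max(0, 0) = 1
depth(h(p, m)) = 1 + max(0, 0) = 1
depth(h(h(m, m), h(p, m))) = 1 + max(1, 1) = 2
depth(h(h(p, m), h(p, m))) = 1 + max(1, 1) = 2
depth(h(h(h(m, m), h(p, m)), h(h(p, m), h(p, m)))) = 1 + max(2, 2) = 3
depth(h(m, p)) = 1 + max(0, 0) = 1
depth(h(h(m, p), p)) = 1 + max(1, 0) = 2
depth(h(h(h(h(m, m), h(p, m)), h(h(p, m), h(p, m))), h(h(m, p), p))) = 1 + max(3, 2) = 4

4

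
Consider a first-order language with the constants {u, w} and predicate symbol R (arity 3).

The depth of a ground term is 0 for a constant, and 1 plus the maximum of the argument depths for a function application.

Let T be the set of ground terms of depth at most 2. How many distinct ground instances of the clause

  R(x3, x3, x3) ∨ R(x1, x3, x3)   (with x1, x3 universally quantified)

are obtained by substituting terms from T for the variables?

Ground terms of depth ≤ 2:
  With no function symbols every ground term is a constant, so there are exactly 2 ground terms at every depth bound.
  N_0 = 2
  N_1 = 2
  N_2 = 2
  Explicitly: u, w.
So there are 2 ground terms available for substitution.
The body mentions every one of the 2 quantified variables; since ground terms form a free algebra, no two substitutions collapse to the same formula.
Number of ground instances = 2^2 = 4.

4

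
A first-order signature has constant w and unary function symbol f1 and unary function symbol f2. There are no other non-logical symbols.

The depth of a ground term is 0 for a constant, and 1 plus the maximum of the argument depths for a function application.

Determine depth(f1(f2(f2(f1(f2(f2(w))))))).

6

depth(f2(w)) = 1 + depth(w) = 1 + 0 = 1
depth(f2(f2(w))) = 1 + depth(f2(w)) = 1 + 1 = 2
depth(f1(f2(f2(w)))) = 1 + depth(f2(f2(w))) = 1 + 2 = 3
depth(f2(f1(f2(f2(w))))) = 1 + depth(f1(f2(f2(w)))) = 1 + 3 = 4
depth(f2(f2(f1(f2(f2(w)))))) = 1 + depth(f2(f1(f2(f2(w))))) = 1 + 4 = 5
depth(f1(f2(f2(f1(f2(f2(w))))))) = 1 + depth(f2(f2(f1(f2(f2(w)))))) = 1 + 5 = 6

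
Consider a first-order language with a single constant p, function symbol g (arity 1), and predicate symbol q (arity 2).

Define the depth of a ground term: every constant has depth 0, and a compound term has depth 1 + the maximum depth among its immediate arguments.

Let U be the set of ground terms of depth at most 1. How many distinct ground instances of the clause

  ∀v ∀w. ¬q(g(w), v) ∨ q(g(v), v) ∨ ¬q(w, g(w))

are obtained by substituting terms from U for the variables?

Ground terms of depth ≤ 1:
  Write N_k for the number of ground terms of depth ≤ k. A term of depth ≤ k is either a constant or a function symbol applied to arguments of depth ≤ k−1, so N_k = 1 + N_{k-1}.
  N_0 = 1
  N_1 = 1 + 1 = 2
  Explicitly: p, g(p).
So there are 2 ground terms available for substitution.
The body mentions every one of the 2 quantified variables; since ground terms form a free algebra, no two substitutions collapse to the same formula.
Number of ground instances = 2^2 = 4.

4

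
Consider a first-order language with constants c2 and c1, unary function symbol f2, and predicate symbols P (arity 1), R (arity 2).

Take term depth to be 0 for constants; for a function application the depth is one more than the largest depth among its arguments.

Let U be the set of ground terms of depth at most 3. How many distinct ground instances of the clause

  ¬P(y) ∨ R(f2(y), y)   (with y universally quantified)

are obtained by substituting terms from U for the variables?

8

Ground terms of depth ≤ 3:
  Let N_k count ground terms of depth at most k. Each non-constant term of depth ≤ k is some function symbol applied to depth-≤(k−1) arguments, giving N_k = 2 + N_{k-1}.
  N_0 = 2
  N_1 = 2 + 2 = 4
  N_2 = 2 + 4 = 6
  N_3 = 2 + 6 = 8
  Explicitly: c2, c1, f2(c2), f2(c1), f2(f2(c2)), f2(f2(c1)), f2(f2(f2(c2))), f2(f2(f2(c1))).
So there are 8 ground terms available for substitution.
The clause has 1 distinct variable (y), which appears in the body. In the free term algebra distinct substitutions yield syntactically distinct ground instances.
Number of ground instances = 8.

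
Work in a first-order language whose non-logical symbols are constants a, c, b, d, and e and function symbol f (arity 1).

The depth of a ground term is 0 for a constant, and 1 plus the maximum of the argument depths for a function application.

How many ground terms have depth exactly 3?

5

Let N_k = |{terms of depth ≤ k}|. Then N_0 = 5 and N_k = 5 + N_{k-1} for k ≥ 1 (one summand per function symbol, arity giving the exponent).
N_0 = 5
N_1 = 5 + 5 = 10
N_2 = 5 + 10 = 15
N_3 = 5 + 15 = 20
Terms of depth exactly 3: N_3 − N_2 = 20 − 15 = 5.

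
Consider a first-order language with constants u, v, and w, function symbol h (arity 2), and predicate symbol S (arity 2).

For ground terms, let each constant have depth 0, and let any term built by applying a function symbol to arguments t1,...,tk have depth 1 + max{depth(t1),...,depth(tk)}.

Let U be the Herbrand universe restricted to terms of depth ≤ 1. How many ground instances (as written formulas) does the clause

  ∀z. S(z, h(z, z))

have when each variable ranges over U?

12

Ground terms of depth ≤ 1:
  Count level by level. With function symbols h/2, the terms of depth ≤ k are the 3 constants together with each function applied to depth-≤(k−1) tuples, so N_k = 3 + N_{k-1}^2.
  N_0 = 3
  N_1 = 3 + 3^2 = 12
So there are 12 ground terms available for substitution.
The clause has 1 distinct variable (z), which appears in the body. In the free term algebra distinct substitutions yield syntactically distinct ground instances.
Number of ground instances = 12.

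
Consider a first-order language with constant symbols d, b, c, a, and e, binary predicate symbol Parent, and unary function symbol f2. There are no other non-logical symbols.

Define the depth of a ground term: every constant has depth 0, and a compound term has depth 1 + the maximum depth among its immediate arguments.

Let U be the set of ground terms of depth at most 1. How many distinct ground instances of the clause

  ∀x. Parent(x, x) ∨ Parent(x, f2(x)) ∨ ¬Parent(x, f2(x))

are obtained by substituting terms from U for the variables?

10

Ground terms of depth ≤ 1:
  Let N_k = |{terms of depth ≤ k}|. Then N_0 = 5 and N_k = 5 + N_{k-1} for k ≥ 1 (one summand per function symbol, arity giving the exponent).
  N_0 = 5
  N_1 = 5 + 5 = 10
So there are 10 ground terms available for substitution.
There is 1 variable to instantiate (x),  occurring in at least one literal, so different choices give different ground instances.
Number of ground instances = 10.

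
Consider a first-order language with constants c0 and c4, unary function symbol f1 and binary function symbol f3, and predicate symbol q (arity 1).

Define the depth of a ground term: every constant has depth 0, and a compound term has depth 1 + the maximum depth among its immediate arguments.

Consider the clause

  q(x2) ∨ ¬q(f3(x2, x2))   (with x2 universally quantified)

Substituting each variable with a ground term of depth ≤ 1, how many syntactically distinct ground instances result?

Ground terms of depth ≤ 1:
  If N_k denotes the number of depth-≤k ground terms, the 2 constants give N_0 = 2, and each function symbol of arity r contributes N_{k-1}^r new terms at level k: N_k = 2 + N_{k-1} + N_{k-1}^2.
  N_0 = 2
  N_1 = 2 + 2 + 2^2 = 8
  Explicitly: c0, c4, f1(c0), f1(c4), f3(c0, c0), f3(c0, c4), f3(c4, c0), f3(c4, c4).
So there are 8 ground terms available for substitution.
The variable x2 ranges independently over the available ground terms, and distinct assignments produce distinct instances.
Number of ground instances = 8.

8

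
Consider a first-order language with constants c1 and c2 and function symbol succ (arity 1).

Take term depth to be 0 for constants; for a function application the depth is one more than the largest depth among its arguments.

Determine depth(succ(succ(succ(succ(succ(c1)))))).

5

depth(succ(c1)) = 1 + depth(c1) = 1 + 0 = 1
depth(succ(succ(c1))) = 1 + depth(succ(c1)) = 1 + 1 = 2
depth(succ(succ(succ(c1)))) = 1 + depth(succ(succ(c1))) = 1 + 2 = 3
depth(succ(succ(succ(succ(c1))))) = 1 + depth(succ(succ(succ(c1)))) = 1 + 3 = 4
depth(succ(succ(succ(succ(succ(c1)))))) = 1 + depth(succ(succ(succ(succ(c1))))) = 1 + 4 = 5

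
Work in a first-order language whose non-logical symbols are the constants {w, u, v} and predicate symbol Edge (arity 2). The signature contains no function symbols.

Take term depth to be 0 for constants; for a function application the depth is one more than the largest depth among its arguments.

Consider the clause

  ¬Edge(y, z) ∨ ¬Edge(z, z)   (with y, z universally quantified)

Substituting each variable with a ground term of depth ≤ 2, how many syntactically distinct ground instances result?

Ground terms of depth ≤ 2:
  With no function symbols every ground term is a constant, so there are exactly 3 ground terms at every depth bound.
  N_0 = 3
  N_1 = 3
  N_2 = 3
  Explicitly: w, u, v.
So there are 3 ground terms available for substitution.
The clause has 2 distinct variables (y, z), each appearing in the body. In the free term algebra distinct substitutions yield syntactically distinct ground instances.
Number of ground instances = 3^2 = 9.

9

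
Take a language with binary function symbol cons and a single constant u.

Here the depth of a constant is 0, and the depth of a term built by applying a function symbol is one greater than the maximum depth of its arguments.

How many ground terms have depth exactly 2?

If N_k denotes the number of depth-≤k ground terms, the 1 constant gives N_0 = 1, and each function symbol of arity r contributes N_{k-1}^r new terms at level k: N_k = 1 + N_{k-1}^2.
N_0 = 1
N_1 = 1 + 1^2 = 2
N_2 = 1 + 2^2 = 5
Terms of depth exactly 2: N_2 − N_1 = 5 − 2 = 3.

3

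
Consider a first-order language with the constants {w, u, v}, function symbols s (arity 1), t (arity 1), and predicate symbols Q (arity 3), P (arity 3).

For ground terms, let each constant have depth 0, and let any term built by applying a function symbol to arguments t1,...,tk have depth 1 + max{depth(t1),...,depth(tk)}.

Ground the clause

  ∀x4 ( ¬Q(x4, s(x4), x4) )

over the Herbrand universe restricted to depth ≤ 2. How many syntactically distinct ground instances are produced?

21

Ground terms of depth ≤ 2:
  Count level by level. With function symbols s/1, t/1, the terms of depth ≤ k are the 3 constants together with each function applied to depth-≤(k−1) tuples, so N_k = 3 + N_{k-1} + N_{k-1}.
  N_0 = 3
  N_1 = 3 + 3 + 3 = 9
  N_2 = 3 + 9 + 9 = 21
So there are 21 ground terms available for substitution.
The variable x4 ranges independently over the available ground terms, and distinct assignments produce distinct instances.
Number of ground instances = 21.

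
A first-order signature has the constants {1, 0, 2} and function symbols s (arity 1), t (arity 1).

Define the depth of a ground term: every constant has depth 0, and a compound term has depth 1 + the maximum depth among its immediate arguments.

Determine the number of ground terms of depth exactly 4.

Write N_k for the number of ground terms of depth ≤ k. A term of depth ≤ k is either a constant or a function symbol applied to arguments of depth ≤ k−1, so N_k = 3 + N_{k-1} + N_{k-1}.
N_0 = 3
N_1 = 3 + 3 + 3 = 9
N_2 = 3 + 9 + 9 = 21
N_3 = 3 + 21 + 21 = 45
N_4 = 3 + 45 + 45 = 93
Terms of depth exactly 4: N_4 − N_3 = 93 − 45 = 48.

48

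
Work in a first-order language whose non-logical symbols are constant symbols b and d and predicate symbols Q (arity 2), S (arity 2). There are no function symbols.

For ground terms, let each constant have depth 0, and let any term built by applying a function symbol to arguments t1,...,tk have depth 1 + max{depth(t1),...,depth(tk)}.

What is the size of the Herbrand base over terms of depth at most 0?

8

First count ground terms of depth ≤ 0.
With no function symbols every ground term is a constant, so there are exactly 2 ground terms at every depth bound.
N_0 = 2
So |H| = 2.
Each predicate of arity r yields |H|^r ground atoms (one per choice of an r-tuple from H):
  Q: 2^2 = 4;  S: 2^2 = 4
Total ground atoms: 4 + 4 = 8.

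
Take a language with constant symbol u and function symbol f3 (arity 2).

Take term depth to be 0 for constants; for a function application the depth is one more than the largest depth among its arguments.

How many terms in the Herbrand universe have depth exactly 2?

Write N_k for the number of ground terms of depth ≤ k. A term of depth ≤ k is either a constant or a function symbol applied to arguments of depth ≤ k−1, so N_k = 1 + N_{k-1}^2.
N_0 = 1
N_1 = 1 + 1^2 = 2
N_2 = 1 + 2^2 = 5
Terms of depth exactly 2: N_2 − N_1 = 5 − 2 = 3.

3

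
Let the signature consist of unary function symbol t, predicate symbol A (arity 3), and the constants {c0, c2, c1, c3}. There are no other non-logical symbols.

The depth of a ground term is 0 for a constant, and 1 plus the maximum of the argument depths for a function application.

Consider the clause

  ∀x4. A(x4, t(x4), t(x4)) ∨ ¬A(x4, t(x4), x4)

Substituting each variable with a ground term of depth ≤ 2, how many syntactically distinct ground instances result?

Ground terms of depth ≤ 2:
  If N_k denotes the number of depth-≤k ground terms, the 4 constants give N_0 = 4, and each function symbol of arity r contributes N_{k-1}^r new terms at level k: N_k = 4 + N_{k-1}.
  N_0 = 4
  N_1 = 4 + 4 = 8
  N_2 = 4 + 8 = 12
So there are 12 ground terms available for substitution.
The body mentions the single quantified variable x4; since ground terms form a free algebra, no two substitutions collapse to the same formula.
Number of ground instances = 12.

12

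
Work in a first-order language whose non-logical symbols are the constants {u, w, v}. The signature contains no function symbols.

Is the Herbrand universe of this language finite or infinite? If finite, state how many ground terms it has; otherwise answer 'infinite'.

There are no function symbols, so every ground term is one of the 3 constants.
The Herbrand universe is {u, w, v}, which is finite with 3 elements.

3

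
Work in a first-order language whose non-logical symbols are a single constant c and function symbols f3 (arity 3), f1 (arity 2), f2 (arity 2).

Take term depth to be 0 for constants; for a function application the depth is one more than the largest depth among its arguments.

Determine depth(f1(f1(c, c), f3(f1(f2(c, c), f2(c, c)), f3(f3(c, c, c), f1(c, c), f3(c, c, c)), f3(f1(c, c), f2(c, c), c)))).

depth(f1(c, c)) = 1 + max(0, 0) = 1
depth(f2(c, c)) = 1 + max(0, 0) = 1
depth(f1(f2(c, c), f2(c, c))) = 1 + max(1, 1) = 2
depth(f3(c, c, c)) = 1 + max(0, 0, 0) = 1
depth(f3(f3(c, c, c), f1(c, c), f3(c, c, c))) = 1 + max(1, 1, 1) = 2
depth(f3(f1(c, c), f2(c, c), c)) = 1 + max(1, 1, 0) = 2
depth(f3(f1(f2(c, c), f2(c, c)), f3(f3(c, c, c), f1(c, c), f3(c, c, c)), f3(f1(c, c), f2(c, c), c))) = 1 + max(2, 2, 2) = 3
depth(f1(f1(c, c), f3(f1(f2(c, c), f2(c, c)), f3(f3(c, c, c), f1(c, c), f3(c, c, c)), f3(f1(c, c), f2(c, c), c)))) = 1 + max(1, 3) = 4

4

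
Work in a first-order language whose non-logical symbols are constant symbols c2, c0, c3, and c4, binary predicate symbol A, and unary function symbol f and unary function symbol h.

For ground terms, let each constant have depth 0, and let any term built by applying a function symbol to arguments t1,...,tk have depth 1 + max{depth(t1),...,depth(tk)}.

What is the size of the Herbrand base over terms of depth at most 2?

First count ground terms of depth ≤ 2.
Let N_k = |{terms of depth ≤ k}|. Then N_0 = 4 and N_k = 4 + N_{k-1} + N_{k-1} for k ≥ 1 (one summand per function symbol, arity giving the exponent).
N_0 = 4
N_1 = 4 + 4 + 4 = 12
N_2 = 4 + 12 + 12 = 28
So |H| = 28.
Ground atoms are formed by filling each argument slot of a predicate with a term from H, so an r-ary predicate gives |H|^r atoms:
  A: 28^2 = 784
Total ground atoms: 784.

784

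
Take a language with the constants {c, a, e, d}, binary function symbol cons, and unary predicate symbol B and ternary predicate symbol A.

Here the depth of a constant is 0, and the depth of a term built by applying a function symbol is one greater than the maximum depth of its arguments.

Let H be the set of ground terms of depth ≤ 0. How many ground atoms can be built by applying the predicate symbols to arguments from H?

68

First count ground terms of depth ≤ 0.
Let N_k count ground terms of depth at most k. Each non-constant term of depth ≤ k is some function symbol applied to depth-≤(k−1) arguments, giving N_k = 4 + N_{k-1}^2.
N_0 = 4
Explicitly: c, a, e, d.
So |H| = 4.
For each predicate symbol, the number of ground atoms is |H| raised to its arity; summing:
  B: 4;  A: 4^3 = 64
Total ground atoms: 4 + 64 = 68.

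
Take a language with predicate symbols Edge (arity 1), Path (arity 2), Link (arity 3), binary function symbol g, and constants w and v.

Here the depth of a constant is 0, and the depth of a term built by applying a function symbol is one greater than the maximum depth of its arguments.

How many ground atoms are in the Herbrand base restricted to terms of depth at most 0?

First count ground terms of depth ≤ 0.
If N_k denotes the number of depth-≤k ground terms, the 2 constants give N_0 = 2, and each function symbol of arity r contributes N_{k-1}^r new terms at level k: N_k = 2 + N_{k-1}^2.
N_0 = 2
So |H| = 2.
For each predicate symbol, the number of ground atoms is |H| raised to its arity; summing:
  Edge: 2;  Path: 2^2 = 4;  Link: 2^3 = 8
Total ground atoms: 2 + 4 + 8 = 14.

14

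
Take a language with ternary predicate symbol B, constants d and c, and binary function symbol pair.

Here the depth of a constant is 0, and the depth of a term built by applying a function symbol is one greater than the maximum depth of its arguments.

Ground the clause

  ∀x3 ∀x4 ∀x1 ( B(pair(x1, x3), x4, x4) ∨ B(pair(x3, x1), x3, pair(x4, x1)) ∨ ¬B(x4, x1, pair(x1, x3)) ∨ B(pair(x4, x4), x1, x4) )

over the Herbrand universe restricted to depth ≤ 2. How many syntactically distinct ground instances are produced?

54872

Ground terms of depth ≤ 2:
  If N_k denotes the number of depth-≤k ground terms, the 2 constants give N_0 = 2, and each function symbol of arity r contributes N_{k-1}^r new terms at level k: N_k = 2 + N_{k-1}^2.
  N_0 = 2
  N_1 = 2 + 2^2 = 6
  N_2 = 2 + 6^2 = 38
So there are 38 ground terms available for substitution.
There are 3 variables to instantiate (x3, x4, x1), each occurring in at least one literal, so different choices give different ground instances.
Number of ground instances = 38^3 = 54872.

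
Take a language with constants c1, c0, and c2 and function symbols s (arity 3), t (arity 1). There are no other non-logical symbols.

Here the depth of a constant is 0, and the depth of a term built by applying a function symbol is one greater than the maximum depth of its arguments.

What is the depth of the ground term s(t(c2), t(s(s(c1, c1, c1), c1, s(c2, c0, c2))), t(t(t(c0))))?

4

depth(t(c2)) = 1 + depth(c2) = 1 + 0 = 1
depth(s(c1, c1, c1)) = 1 + max(0, 0, 0) = 1
depth(s(c2, c0, c2)) = 1 + max(0, 0, 0) = 1
depth(s(s(c1, c1, c1), c1, s(c2, c0, c2))) = 1 + max(1, 0, 1) = 2
depth(t(s(s(c1, c1, c1), c1, s(c2, c0, c2)))) = 1 + depth(s(s(c1, c1, c1), c1, s(c2, c0, c2))) = 1 + 2 = 3
depth(t(c0)) = 1 + depth(c0) = 1 + 0 = 1
depth(t(t(c0))) = 1 + depth(t(c0)) = 1 + 1 = 2
depth(t(t(t(c0)))) = 1 + depth(t(t(c0))) = 1 + 2 = 3
depth(s(t(c2), t(s(s(c1, c1, c1), c1, s(c2, c0, c2))), t(t(t(c0))))) = 1 + max(1, 3, 3) = 4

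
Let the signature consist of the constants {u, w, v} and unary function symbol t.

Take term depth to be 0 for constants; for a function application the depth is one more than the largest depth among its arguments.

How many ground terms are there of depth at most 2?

Count level by level. With function symbols t/1, the terms of depth ≤ k are the 3 constants together with each function applied to depth-≤(k−1) tuples, so N_k = 3 + N_{k-1}.
N_0 = 3
N_1 = 3 + 3 = 6
N_2 = 3 + 6 = 9

9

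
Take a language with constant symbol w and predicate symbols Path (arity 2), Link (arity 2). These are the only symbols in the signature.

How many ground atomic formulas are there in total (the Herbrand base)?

2

With no function symbols, the Herbrand universe is just the 1 constant.
Ground atoms per predicate: Path: 1^2 = 1, Link: 1^2 = 1.
Herbrand base size = 1 + 1 = 2.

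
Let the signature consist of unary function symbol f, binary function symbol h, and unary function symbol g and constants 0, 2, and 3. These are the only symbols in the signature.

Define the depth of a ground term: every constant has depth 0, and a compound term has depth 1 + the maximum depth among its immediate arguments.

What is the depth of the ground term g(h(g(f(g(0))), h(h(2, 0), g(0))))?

5

depth(g(0)) = 1 + depth(0) = 1 + 0 = 1
depth(f(g(0))) = 1 + depth(g(0)) = 1 + 1 = 2
depth(g(f(g(0)))) = 1 + depth(f(g(0))) = 1 + 2 = 3
depth(h(2, 0)) = 1 + max(0, 0) = 1
depth(h(h(2, 0), g(0))) = 1 + max(1, 1) = 2
depth(h(g(f(g(0))), h(h(2, 0), g(0)))) = 1 + max(3, 2) = 4
depth(g(h(g(f(g(0))), h(h(2, 0), g(0))))) = 1 + depth(h(g(f(g(0))), h(h(2, 0), g(0)))) = 1 + 4 = 5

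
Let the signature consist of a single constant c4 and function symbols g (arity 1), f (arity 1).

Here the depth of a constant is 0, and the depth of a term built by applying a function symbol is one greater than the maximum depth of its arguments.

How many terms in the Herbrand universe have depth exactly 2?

4

Count level by level. With function symbols g/1, f/1, the terms of depth ≤ k are the 1 constant together with each function applied to depth-≤(k−1) tuples, so N_k = 1 + N_{k-1} + N_{k-1}.
N_0 = 1
N_1 = 1 + 1 + 1 = 3
N_2 = 1 + 3 + 3 = 7
Terms of depth exactly 2: N_2 − N_1 = 7 − 3 = 4.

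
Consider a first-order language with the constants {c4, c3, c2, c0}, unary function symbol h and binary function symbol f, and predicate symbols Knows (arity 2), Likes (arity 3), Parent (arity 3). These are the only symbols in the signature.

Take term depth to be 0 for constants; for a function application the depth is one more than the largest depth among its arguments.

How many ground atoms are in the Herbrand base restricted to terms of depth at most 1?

First count ground terms of depth ≤ 1.
If N_k denotes the number of depth-≤k ground terms, the 4 constants give N_0 = 4, and each function symbol of arity r contributes N_{k-1}^r new terms at level k: N_k = 4 + N_{k-1} + N_{k-1}^2.
N_0 = 4
N_1 = 4 + 4 + 4^2 = 24
So |H| = 24.
Ground atoms are formed by filling each argument slot of a predicate with a term from H, so an r-ary predicate gives |H|^r atoms:
  Knows: 24^2 = 576;  Likes: 24^3 = 13824;  Parent: 24^3 = 13824
Total ground atoms: 576 + 13824 + 13824 = 28224.

28224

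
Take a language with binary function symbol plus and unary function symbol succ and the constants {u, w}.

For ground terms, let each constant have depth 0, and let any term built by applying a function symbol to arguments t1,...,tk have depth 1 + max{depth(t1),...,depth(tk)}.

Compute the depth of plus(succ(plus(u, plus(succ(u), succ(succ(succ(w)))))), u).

depth(succ(u)) = 1 + depth(u) = 1 + 0 = 1
depth(succ(w)) = 1 + depth(w) = 1 + 0 = 1
depth(succ(succ(w))) = 1 + depth(succ(w)) = 1 + 1 = 2
depth(succ(succ(succ(w)))) = 1 + depth(succ(succ(w))) = 1 + 2 = 3
depth(plus(succ(u), succ(succ(succ(w))))) = 1 + max(1, 3) = 4
depth(plus(u, plus(succ(u), succ(succ(succ(w)))))) = 1 + max(0, 4) = 5
depth(succ(plus(u, plus(succ(u), succ(succ(succ(w))))))) = 1 + depth(plus(u, plus(succ(u), succ(succ(succ(w)))))) = 1 + 5 = 6
depth(plus(succ(plus(u, plus(succ(u), succ(succ(succ(w)))))), u)) = 1 + max(6, 0) = 7

7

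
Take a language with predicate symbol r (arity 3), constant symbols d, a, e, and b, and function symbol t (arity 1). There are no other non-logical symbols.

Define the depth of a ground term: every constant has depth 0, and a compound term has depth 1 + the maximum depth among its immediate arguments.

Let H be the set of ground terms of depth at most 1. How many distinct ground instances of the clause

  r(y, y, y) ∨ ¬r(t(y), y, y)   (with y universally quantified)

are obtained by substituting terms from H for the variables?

Ground terms of depth ≤ 1:
  Count level by level. With function symbols t/1, the terms of depth ≤ k are the 4 constants together with each function applied to depth-≤(k−1) tuples, so N_k = 4 + N_{k-1}.
  N_0 = 4
  N_1 = 4 + 4 = 8
  Explicitly: d, a, e, b, t(d), t(a), t(e), t(b).
So there are 8 ground terms available for substitution.
The body mentions the single quantified variable y; since ground terms form a free algebra, no two substitutions collapse to the same formula.
Number of ground instances = 8.

8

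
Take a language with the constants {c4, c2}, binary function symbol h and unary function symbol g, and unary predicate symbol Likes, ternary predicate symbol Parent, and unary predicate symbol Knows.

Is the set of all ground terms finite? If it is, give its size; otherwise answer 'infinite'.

infinite

The signature has at least one function symbol (h, arity 2) and at least one constant (c4).
Iterating h gives infinitely many distinct ground terms: c4, h(c4, c4), h(h(c4, c4), h(c4, c4)), ...
So the Herbrand universe is infinite.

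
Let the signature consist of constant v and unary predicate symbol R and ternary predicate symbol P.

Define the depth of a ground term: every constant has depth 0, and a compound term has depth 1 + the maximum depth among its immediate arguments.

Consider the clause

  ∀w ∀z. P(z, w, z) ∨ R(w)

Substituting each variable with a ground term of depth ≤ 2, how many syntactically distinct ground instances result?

Ground terms of depth ≤ 2:
  With no function symbols every ground term is a constant, so there is exactly 1 ground term at every depth bound.
  N_0 = 1
  N_1 = 1
  N_2 = 1
  Explicitly: v.
So there is exactly 1 ground term available for substitution.
There are 2 variables to instantiate (w, z), each occurring in at least one literal, so different choices give different ground instances.
Number of ground instances = 1^2 = 1.

1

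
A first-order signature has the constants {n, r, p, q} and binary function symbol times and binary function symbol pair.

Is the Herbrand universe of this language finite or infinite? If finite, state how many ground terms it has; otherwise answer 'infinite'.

The signature has at least one function symbol (times, arity 2) and at least one constant (n).
Iterating times gives infinitely many distinct ground terms: n, times(n, n), times(times(n, n), times(n, n)), ...
So the Herbrand universe is infinite.

infinite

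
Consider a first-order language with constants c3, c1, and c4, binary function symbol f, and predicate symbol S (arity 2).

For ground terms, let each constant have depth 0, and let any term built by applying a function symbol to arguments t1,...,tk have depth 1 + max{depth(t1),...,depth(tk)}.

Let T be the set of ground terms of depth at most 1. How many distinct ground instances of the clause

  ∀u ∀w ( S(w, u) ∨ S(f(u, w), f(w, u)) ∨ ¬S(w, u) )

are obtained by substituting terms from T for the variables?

Ground terms of depth ≤ 1:
  Count level by level. With function symbols f/2, the terms of depth ≤ k are the 3 constants together with each function applied to depth-≤(k−1) tuples, so N_k = 3 + N_{k-1}^2.
  N_0 = 3
  N_1 = 3 + 3^2 = 12
  Explicitly: c3, c1, c4, f(c3, c3), f(c3, c1), f(c3, c4), f(c1, c3), f(c1, c1), f(c1, c4), f(c4, c3), f(c4, c1), f(c4, c4).
So there are 12 ground terms available for substitution.
There are 2 variables to instantiate (u, w), each occurring in at least one literal, so different choices give different ground instances.
Number of ground instances = 12^2 = 144.

144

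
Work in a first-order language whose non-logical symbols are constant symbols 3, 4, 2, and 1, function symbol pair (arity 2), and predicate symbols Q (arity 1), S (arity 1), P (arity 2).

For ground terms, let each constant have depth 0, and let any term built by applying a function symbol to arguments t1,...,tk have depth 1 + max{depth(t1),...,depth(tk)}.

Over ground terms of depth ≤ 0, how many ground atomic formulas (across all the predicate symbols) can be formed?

First count ground terms of depth ≤ 0.
Let N_k count ground terms of depth at most k. Each non-constant term of depth ≤ k is some function symbol applied to depth-≤(k−1) arguments, giving N_k = 4 + N_{k-1}^2.
N_0 = 4
Explicitly: 3, 4, 2, 1.
So |H| = 4.
For each predicate symbol, the number of ground atoms is |H| raised to its arity; summing:
  Q: 4;  S: 4;  P: 4^2 = 16
Total ground atoms: 4 + 4 + 16 = 24.

24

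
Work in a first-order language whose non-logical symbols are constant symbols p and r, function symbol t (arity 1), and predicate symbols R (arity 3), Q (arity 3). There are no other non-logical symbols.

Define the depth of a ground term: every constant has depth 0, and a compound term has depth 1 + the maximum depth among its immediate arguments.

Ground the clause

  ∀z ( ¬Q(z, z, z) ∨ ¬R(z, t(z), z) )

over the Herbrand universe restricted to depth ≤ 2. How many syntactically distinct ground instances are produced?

6

Ground terms of depth ≤ 2:
  Count level by level. With function symbols t/1, the terms of depth ≤ k are the 2 constants together with each function applied to depth-≤(k−1) tuples, so N_k = 2 + N_{k-1}.
  N_0 = 2
  N_1 = 2 + 2 = 4
  N_2 = 2 + 4 = 6
So there are 6 ground terms available for substitution.
The clause has 1 distinct variable (z), which appears in the body. In the free term algebra distinct substitutions yield syntactically distinct ground instances.
Number of ground instances = 6.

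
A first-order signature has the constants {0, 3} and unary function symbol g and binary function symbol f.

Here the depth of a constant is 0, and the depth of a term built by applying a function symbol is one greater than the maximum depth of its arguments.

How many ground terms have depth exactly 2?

66

Let N_k count ground terms of depth at most k. Each non-constant term of depth ≤ k is some function symbol applied to depth-≤(k−1) arguments, giving N_k = 2 + N_{k-1} + N_{k-1}^2.
N_0 = 2
N_1 = 2 + 2 + 2^2 = 8
N_2 = 2 + 8 + 8^2 = 74
Terms of depth exactly 2: N_2 − N_1 = 74 − 8 = 66.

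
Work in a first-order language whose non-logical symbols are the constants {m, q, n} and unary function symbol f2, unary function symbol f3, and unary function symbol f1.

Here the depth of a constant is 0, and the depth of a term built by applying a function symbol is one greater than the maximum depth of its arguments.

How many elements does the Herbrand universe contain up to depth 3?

Let N_k count ground terms of depth at most k. Each non-constant term of depth ≤ k is some function symbol applied to depth-≤(k−1) arguments, giving N_k = 3 + N_{k-1} + N_{k-1} + N_{k-1}.
N_0 = 3
N_1 = 3 + 3 + 3 + 3 = 12
N_2 = 3 + 12 + 12 + 12 = 39
N_3 = 3 + 39 + 39 + 39 = 120

120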